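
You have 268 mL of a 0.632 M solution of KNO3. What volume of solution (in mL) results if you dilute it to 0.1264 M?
Using M₁V₁ = M₂V₂:
0.632 × 268 = 0.1264 × V₂
V₂ = (0.632 × 268) / 0.1264 = 1340 mL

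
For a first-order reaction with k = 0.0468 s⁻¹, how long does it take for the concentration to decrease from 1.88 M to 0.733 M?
20.13 s

From ln[A] = ln[A]₀ - k·t: t = ln([A]₀/[A])/k = ln(1.88/0.733)/0.0468 = ln(2.5648)/0.0468 = 0.9419/0.0468 = 20.13 s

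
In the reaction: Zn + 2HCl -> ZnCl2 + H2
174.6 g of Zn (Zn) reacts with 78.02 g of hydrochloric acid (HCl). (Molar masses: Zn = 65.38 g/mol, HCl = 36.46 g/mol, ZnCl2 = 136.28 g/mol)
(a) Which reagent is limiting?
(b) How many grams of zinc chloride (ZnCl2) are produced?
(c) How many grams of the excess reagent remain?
(a) HCl, (b) 145.8 g, (c) 104.6 g

Moles of Zn = 174.6 g ÷ 65.38 g/mol = 2.67054 mol
Moles of HCl = 78.02 g ÷ 36.46 g/mol = 2.13988 mol
Moles ÷ coefficient: Zn: 2.67054/1 = 2.671, HCl: 2.13988/2 = 1.07
(a) HCl has the smaller value, so HCl is the limiting reagent.
(b) Moles of ZnCl2 = 2.13988 mol HCl × (1/2) = 1.06994 mol; mass = 1.06994 mol × 136.28 g/mol = 145.8 g
(c) Zn consumed = 2.13988 × (1/2) = 1.06994 mol; remaining = 2.67054 − 1.06994 = 1.6006 mol; mass = 1.6006 mol × 65.38 g/mol = 104.6 g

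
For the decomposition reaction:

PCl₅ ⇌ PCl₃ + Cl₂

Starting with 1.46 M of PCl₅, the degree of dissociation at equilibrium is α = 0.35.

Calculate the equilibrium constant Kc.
K_c = 0.2752

x = α·[A]₀ = 0.35 × 1.46 = 0.511 M dissociated.
At eq: [PCl₅] = 1.46 − 0.511 = 0.949 M; [PCl₃] = [Cl₂] = x = 0.511 M.
Kc = [PCl₃][Cl₂]/[PCl₅] = (0.511)²/0.949 = 0.2752.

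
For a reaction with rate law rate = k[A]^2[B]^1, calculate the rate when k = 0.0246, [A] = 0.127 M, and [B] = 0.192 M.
7.618e-05 M/s

rate = k·[A]^2·[B]^1 = 0.0246·(0.127)^2·(0.192)^1 = 0.0246·0.016129·0.192 = 7.618e-05 M/s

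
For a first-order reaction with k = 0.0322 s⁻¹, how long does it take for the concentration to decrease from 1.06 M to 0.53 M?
21.53 s

From ln[A] = ln[A]₀ - k·t: t = ln([A]₀/[A])/k = ln(1.06/0.53)/0.0322 = ln(2.0000)/0.0322 = 0.6931/0.0322 = 21.53 s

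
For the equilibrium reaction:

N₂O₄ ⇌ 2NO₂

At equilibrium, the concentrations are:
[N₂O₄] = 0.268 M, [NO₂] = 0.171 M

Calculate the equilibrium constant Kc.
K_c = 0.1091

Kc = ([NO₂]^2) / ([N₂O₄])
   = ((0.171)^2) / ((0.268))
   = 0.029241 / 0.268 = 0.1091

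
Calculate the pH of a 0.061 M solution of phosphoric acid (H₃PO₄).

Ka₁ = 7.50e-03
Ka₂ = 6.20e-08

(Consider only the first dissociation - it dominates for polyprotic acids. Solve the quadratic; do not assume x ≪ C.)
pH = 1.75

x² + Ka₁·x − Ka₁·C = 0 with Ka₁ = 7.50e-03, C = 0.061.
x = (−Ka₁ + √(Ka₁² + 4·Ka₁·C))/2 = 1.7965e-02 M, so pH = 1.75.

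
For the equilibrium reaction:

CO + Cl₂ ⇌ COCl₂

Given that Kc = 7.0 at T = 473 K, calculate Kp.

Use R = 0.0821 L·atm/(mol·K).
K_p = 0.1803

Δn = (moles gaseous products) − (moles gaseous reactants) = -1
T = 473 K; RT = 0.0821 × 473 = 38.8333
Kp = Kc·(RT)^Δn = 7.0 × (38.8333)^-1 = 7.0 × 0.0257511 = 0.1803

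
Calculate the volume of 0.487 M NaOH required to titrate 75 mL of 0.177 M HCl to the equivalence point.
V_{base} = 27.3 mL

At equivalence: moles acid = moles base.
moles HCl = 0.177 M × 0.075 L = 0.013275 mol
V_NaOH = 0.013275 mol ÷ 0.487 M = 0.02726 L = 27.3 mL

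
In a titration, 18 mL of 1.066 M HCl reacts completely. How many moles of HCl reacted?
Moles = Molarity × Volume (L)
Moles = 1.066 M × 0.018 L = 0.01919 mol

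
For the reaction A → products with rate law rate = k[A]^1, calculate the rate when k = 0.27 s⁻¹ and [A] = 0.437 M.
0.118 M/s

rate = k·[A]^1 = 0.27·(0.437)^1 = 0.27·0.437 = 0.118 M/s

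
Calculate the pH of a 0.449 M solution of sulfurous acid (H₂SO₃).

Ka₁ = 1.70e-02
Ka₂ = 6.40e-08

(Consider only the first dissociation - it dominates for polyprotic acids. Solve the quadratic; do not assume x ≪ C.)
pH = 1.10

x² + Ka₁·x − Ka₁·C = 0 with Ka₁ = 1.70e-02, C = 0.449.
x = (−Ka₁ + √(Ka₁² + 4·Ka₁·C))/2 = 7.9280e-02 M, so pH = 1.10.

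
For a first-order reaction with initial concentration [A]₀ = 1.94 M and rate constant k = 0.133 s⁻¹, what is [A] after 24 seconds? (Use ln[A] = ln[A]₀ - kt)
0.0797 M

ln[A] = ln[A]₀ - k·t = ln(1.94) - (0.133)·(24) = 0.6627 - 3.1920 = -2.5293
[A] = e^(-2.5293) = 0.0797 M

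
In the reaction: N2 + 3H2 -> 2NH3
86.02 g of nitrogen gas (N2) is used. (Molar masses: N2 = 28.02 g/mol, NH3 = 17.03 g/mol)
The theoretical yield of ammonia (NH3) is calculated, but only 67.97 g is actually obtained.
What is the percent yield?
Moles of N2 = 86.02 g ÷ 28.02 g/mol = 3.06995 mol
Mole ratio: 2 mol NH3 / 1 mol N2
Moles of NH3 = 3.06995 × (2/1) = 6.1399 mol
Theoretical yield = 6.1399 mol × 17.03 g/mol = 104.56 g
Actual yield = 67.97 g
Percent yield = (67.97 / 104.56) × 100% = 65.0%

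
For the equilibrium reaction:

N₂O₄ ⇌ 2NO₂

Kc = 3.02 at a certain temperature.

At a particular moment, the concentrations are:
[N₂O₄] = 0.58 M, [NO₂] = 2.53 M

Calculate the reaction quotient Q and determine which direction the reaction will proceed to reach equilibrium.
Q = 11.036, Q > K, reaction proceeds reverse (toward reactants)

Q = ([NO₂]^2) / ([N₂O₄])
  = ((2.53)^2) / ((0.58)) = 6.4009/0.58 = 11.04
Since Q = 11.04 > Kc = 3.02, the reaction proceeds reverse (toward reactants) to reach equilibrium.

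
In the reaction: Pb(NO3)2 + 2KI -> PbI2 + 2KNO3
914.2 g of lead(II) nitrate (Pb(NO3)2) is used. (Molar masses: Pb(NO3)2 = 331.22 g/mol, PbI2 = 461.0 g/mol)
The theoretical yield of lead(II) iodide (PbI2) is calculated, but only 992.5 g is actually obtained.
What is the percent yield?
Moles of Pb(NO3)2 = 914.2 g ÷ 331.22 g/mol = 2.7601 mol
Mole ratio: 1 mol PbI2 / 1 mol Pb(NO3)2
Moles of PbI2 = 2.7601 × (1/1) = 2.7601 mol
Theoretical yield = 2.7601 mol × 461.0 g/mol = 1272.4 g
Actual yield = 992.5 g
Percent yield = (992.5 / 1272.4) × 100% = 78.0%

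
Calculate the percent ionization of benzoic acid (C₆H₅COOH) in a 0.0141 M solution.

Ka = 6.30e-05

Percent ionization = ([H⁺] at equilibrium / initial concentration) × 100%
Percent ionization = 6.46%

Let x = [H⁺]. Ka = x²/(C - x) ⇒ x² + (6.30e-05)x - (6.30e-05)(0.0141) = 0. x = 9.1152e-04. Percent = (9.1152e-04/0.0141) × 100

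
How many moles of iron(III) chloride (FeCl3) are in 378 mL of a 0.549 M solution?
Moles = Molarity × Volume (L)
Moles = 0.549 M × 0.378 L = 0.2075 mol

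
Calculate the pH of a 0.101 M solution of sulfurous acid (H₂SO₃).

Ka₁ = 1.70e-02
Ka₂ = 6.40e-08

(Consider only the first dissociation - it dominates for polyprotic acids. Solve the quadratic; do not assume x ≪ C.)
pH = 1.47

x² + Ka₁·x − Ka₁·C = 0 with Ka₁ = 1.70e-02, C = 0.101.
x = (−Ka₁ + √(Ka₁² + 4·Ka₁·C))/2 = 3.3800e-02 M, so pH = 1.47.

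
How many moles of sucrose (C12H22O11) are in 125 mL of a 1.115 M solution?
Moles = Molarity × Volume (L)
Moles = 1.115 M × 0.125 L = 0.1394 mol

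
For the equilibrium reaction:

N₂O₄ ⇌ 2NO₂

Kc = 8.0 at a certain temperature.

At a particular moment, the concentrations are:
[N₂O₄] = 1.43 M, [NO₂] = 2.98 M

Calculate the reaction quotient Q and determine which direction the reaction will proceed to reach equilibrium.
Q = 6.210, Q < K, reaction proceeds forward (toward products)

Q = ([NO₂]^2) / ([N₂O₄])
  = ((2.98)^2) / ((1.43)) = 8.8804/1.43 = 6.21
Since Q = 6.21 < Kc = 8.0, the reaction proceeds forward (toward products) to reach equilibrium.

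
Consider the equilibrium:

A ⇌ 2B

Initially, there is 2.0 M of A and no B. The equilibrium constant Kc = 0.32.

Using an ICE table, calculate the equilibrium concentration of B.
[B] = 0.724 M

ICE: [A] = 2.0 − x, [B] = 2x.
Kc = (2x)²/(2.0 − x) = 0.32 ⇒ 4x² + 0.32x − 0.64 = 0.
x = (−0.32 + √(0.32² + 4·4·0.64))/(2·4) = (−0.32 + √10.342)/8 = 0.362.
[B] = 2x = 0.724 M.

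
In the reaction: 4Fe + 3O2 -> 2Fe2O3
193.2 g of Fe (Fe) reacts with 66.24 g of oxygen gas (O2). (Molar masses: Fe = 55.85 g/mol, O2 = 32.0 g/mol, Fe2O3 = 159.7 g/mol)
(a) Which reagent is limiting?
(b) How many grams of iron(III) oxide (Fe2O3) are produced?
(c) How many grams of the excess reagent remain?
(a) O2, (b) 220.4 g, (c) 39.05 g

Moles of Fe = 193.2 g ÷ 55.85 g/mol = 3.45927 mol
Moles of O2 = 66.24 g ÷ 32.0 g/mol = 2.07 mol
Moles ÷ coefficient: Fe: 3.45927/4 = 0.8648, O2: 2.07/3 = 0.69
(a) O2 has the smaller value, so O2 is the limiting reagent.
(b) Moles of Fe2O3 = 2.07 mol O2 × (2/3) = 1.38 mol; mass = 1.38 mol × 159.7 g/mol = 220.4 g
(c) Fe consumed = 2.07 × (4/3) = 2.76 mol; remaining = 3.45927 − 2.76 = 0.699266 mol; mass = 0.699266 mol × 55.85 g/mol = 39.05 g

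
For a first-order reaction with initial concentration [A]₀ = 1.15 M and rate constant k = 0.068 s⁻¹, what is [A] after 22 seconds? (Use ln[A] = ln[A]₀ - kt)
0.2576 M

ln[A] = ln[A]₀ - k·t = ln(1.15) - (0.068)·(22) = 0.1398 - 1.4960 = -1.3562
[A] = e^(-1.3562) = 0.2576 M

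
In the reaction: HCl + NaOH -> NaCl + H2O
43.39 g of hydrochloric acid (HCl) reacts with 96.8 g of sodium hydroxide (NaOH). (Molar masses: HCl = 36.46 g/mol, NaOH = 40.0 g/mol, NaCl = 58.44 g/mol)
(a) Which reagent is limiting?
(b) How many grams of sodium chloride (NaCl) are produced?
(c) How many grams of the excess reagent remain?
(a) HCl, (b) 69.55 g, (c) 49.2 g

Moles of HCl = 43.39 g ÷ 36.46 g/mol = 1.19007 mol
Moles of NaOH = 96.8 g ÷ 40.0 g/mol = 2.42 mol
Moles ÷ coefficient: HCl: 1.19007/1 = 1.19, NaOH: 2.42/1 = 2.42
(a) HCl has the smaller value, so HCl is the limiting reagent.
(b) Moles of NaCl = 1.19007 mol HCl × (1/1) = 1.19007 mol; mass = 1.19007 mol × 58.44 g/mol = 69.55 g
(c) NaOH consumed = 1.19007 × (1/1) = 1.19007 mol; remaining = 2.42 − 1.19007 = 1.22993 mol; mass = 1.22993 mol × 40.0 g/mol = 49.2 g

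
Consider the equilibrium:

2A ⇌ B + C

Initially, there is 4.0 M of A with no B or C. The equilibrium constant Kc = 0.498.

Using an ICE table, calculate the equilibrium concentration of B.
[B] = 1.171 M

ICE: [A] = 4.0 − 2x, [B] = [C] = x.
Kc = x²/(4.0 − 2x)² = 0.498 ⇒ √Kc = x/(4.0 − 2x).
x = √0.498·4.0/(1 + 2√0.498) = 0.70569·4.0/2.4114 = 1.1706.
[B] = x = 1.171 M.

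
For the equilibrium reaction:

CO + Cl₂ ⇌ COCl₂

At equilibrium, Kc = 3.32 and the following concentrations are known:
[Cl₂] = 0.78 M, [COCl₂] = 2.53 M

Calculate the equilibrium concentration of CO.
[CO] = 0.9770 M

Kc = ([COCl₂]) / ([CO] × [Cl₂]) = 3.32
[CO]^1 = (product terms)/(Kc · other reactant terms) = 2.53 / (3.32 · 0.78) = 0.97698
[CO] = 0.9770 M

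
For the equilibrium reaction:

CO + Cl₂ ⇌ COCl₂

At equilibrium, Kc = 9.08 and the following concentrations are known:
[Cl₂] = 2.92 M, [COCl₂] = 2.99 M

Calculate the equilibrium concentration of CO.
[CO] = 0.1128 M

Kc = ([COCl₂]) / ([CO] × [Cl₂]) = 9.08
[CO]^1 = (product terms)/(Kc · other reactant terms) = 2.99 / (9.08 · 2.92) = 0.11277
[CO] = 0.1128 M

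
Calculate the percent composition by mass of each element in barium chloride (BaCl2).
Ba: 65.95%, Cl: 34.05%

Molar mass of BaCl2 = 208.23 g/mol
% Ba = (1 × 137.33) / 208.23 × 100% = 137.33 / 208.23 × 100% = 65.95%
% Cl = (2 × 35.45) / 208.23 × 100% = 70.9 / 208.23 × 100% = 34.05%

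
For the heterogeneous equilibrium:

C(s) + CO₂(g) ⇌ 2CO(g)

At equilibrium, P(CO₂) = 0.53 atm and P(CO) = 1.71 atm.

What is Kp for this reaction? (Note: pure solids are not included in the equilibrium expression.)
K_p = 5.517

Solid C is excluded.
Kp = P(CO)²/P(CO₂) = (1.71)²/0.53 = 2.924/0.53 = 5.517.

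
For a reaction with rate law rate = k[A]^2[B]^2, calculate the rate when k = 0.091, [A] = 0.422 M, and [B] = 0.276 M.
0.001234 M/s

rate = k·[A]^2·[B]^2 = 0.091·(0.422)^2·(0.276)^2 = 0.091·0.178084·0.076176 = 0.001234 M/s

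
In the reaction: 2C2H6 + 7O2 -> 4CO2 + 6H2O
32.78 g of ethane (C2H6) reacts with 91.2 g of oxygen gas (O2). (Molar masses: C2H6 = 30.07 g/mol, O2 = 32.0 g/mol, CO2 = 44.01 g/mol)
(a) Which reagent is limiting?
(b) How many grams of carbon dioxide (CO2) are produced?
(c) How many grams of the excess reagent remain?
(a) O2, (b) 71.67 g, (c) 8.294 g

Moles of C2H6 = 32.78 g ÷ 30.07 g/mol = 1.09012 mol
Moles of O2 = 91.2 g ÷ 32.0 g/mol = 2.85 mol
Moles ÷ coefficient: C2H6: 1.09012/2 = 0.5451, O2: 2.85/7 = 0.4071
(a) O2 has the smaller value, so O2 is the limiting reagent.
(b) Moles of CO2 = 2.85 mol O2 × (4/7) = 1.62857 mol; mass = 1.62857 mol × 44.01 g/mol = 71.67 g
(c) C2H6 consumed = 2.85 × (2/7) = 0.814286 mol; remaining = 1.09012 − 0.814286 = 0.275837 mol; mass = 0.275837 mol × 30.07 g/mol = 8.294 g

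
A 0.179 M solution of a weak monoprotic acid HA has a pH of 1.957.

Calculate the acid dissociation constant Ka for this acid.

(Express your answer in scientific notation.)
K_a = 7.26e-04

[H⁺] = 10^(−pH) = 10^(−1.957) = 1.104e-02 M. For HA ⇌ H⁺ + A⁻, Ka = x²/(C − x) = (1.104e-02)²/(0.179 − 1.104e-02) = 7.26e-04.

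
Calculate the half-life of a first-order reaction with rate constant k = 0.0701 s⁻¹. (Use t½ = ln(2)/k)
9.89 s

t½ = ln(2)/k = 0.6931/0.0701 = 9.89 s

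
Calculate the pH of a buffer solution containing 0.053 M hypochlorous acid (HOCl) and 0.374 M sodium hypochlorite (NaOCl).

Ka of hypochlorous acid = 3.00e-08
pH = 8.37

pKa = -log(3.00e-08) = 7.52. pH = pKa + log([A⁻]/[HA]) = 7.52 + log(0.374/0.053)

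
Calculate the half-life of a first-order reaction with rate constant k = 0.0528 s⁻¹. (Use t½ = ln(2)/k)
13.13 s

t½ = ln(2)/k = 0.6931/0.0528 = 13.13 s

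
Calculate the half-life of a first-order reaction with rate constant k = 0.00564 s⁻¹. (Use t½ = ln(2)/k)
122.90 s

t½ = ln(2)/k = 0.6931/0.00564 = 122.90 s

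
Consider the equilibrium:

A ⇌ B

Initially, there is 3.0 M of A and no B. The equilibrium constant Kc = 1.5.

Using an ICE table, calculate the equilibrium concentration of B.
[B] = 1.800 M

ICE: [A] = 3.0 − x, [B] = x.
Kc = x/(3.0 − x) = 1.5 ⇒ x = 1.5·3.0/(1 + 1.5) = 4.5/2.5 = 1.8.
[B] = x = 1.800 M.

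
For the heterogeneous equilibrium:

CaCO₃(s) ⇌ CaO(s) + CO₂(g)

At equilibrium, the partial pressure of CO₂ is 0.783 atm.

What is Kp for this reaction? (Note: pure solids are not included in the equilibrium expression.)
K_p = 0.783

Solids (CaCO₃, CaO) have activity 1 and are excluded.
Kp = P(CO₂) = 0.783.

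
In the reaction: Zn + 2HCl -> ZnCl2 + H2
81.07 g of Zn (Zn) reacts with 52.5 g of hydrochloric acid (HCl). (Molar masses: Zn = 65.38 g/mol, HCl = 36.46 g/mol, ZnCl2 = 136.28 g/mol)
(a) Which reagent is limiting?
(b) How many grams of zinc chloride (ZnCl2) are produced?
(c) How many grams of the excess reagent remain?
(a) HCl, (b) 98.12 g, (c) 34 g

Moles of Zn = 81.07 g ÷ 65.38 g/mol = 1.23998 mol
Moles of HCl = 52.5 g ÷ 36.46 g/mol = 1.43993 mol
Moles ÷ coefficient: Zn: 1.23998/1 = 1.24, HCl: 1.43993/2 = 0.72
(a) HCl has the smaller value, so HCl is the limiting reagent.
(b) Moles of ZnCl2 = 1.43993 mol HCl × (1/2) = 0.719967 mol; mass = 0.719967 mol × 136.28 g/mol = 98.12 g
(c) Zn consumed = 1.43993 × (1/2) = 0.719967 mol; remaining = 1.23998 − 0.719967 = 0.520015 mol; mass = 0.520015 mol × 65.38 g/mol = 34 g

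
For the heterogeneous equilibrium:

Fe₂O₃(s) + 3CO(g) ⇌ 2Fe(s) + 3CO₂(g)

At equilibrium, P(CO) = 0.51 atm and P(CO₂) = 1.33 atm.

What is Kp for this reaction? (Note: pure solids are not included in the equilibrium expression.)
K_p = 17.736

Solids (Fe₂O₃, Fe) are excluded.
Kp = P(CO₂)³/P(CO)³ = (1.33)³/(0.51)³ = 2.353/0.1327 = 17.736.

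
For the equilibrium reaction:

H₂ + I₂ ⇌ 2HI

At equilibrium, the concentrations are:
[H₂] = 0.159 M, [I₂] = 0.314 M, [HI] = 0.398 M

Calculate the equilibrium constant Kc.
K_c = 3.1728

Kc = ([HI]^2) / ([H₂] × [I₂])
   = ((0.398)^2) / ((0.159)·(0.314))
   = 0.1584 / 0.049926 = 3.1728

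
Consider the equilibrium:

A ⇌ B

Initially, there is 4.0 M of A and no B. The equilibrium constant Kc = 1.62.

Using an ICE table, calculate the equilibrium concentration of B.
[B] = 2.473 M

ICE: [A] = 4.0 − x, [B] = x.
Kc = x/(4.0 − x) = 1.62 ⇒ x = 1.62·4.0/(1 + 1.62) = 6.48/2.62 = 2.473.
[B] = x = 2.473 M.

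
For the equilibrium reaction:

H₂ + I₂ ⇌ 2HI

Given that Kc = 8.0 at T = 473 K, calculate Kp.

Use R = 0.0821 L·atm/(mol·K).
K_p = 8.0000

Δn = (moles gaseous products) − (moles gaseous reactants) = 0
T = 473 K; RT = 0.0821 × 473 = 38.8333
Kp = Kc·(RT)^Δn = 8.0 × (38.8333)^0 = 8.0 × 1 = 8.0000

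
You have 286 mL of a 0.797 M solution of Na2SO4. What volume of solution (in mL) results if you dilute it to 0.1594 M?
Using M₁V₁ = M₂V₂:
0.797 × 286 = 0.1594 × V₂
V₂ = (0.797 × 286) / 0.1594 = 1430 mL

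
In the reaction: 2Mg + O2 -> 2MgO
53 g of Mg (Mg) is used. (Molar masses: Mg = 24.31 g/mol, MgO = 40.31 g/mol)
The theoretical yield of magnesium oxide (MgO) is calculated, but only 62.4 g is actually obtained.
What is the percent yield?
Moles of Mg = 53 g ÷ 24.31 g/mol = 2.18017 mol
Mole ratio: 2 mol MgO / 2 mol Mg
Moles of MgO = 2.18017 × (2/2) = 2.18017 mol
Theoretical yield = 2.18017 mol × 40.31 g/mol = 87.883 g
Actual yield = 62.4 g
Percent yield = (62.4 / 87.883) × 100% = 71.0%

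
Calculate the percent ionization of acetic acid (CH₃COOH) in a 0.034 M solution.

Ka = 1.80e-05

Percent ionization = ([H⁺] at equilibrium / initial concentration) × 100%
Percent ionization = 2.27%

Let x = [H⁺]. Ka = x²/(C - x) ⇒ x² + (1.80e-05)x - (1.80e-05)(0.034) = 0. x = 7.7336e-04. Percent = (7.7336e-04/0.034) × 100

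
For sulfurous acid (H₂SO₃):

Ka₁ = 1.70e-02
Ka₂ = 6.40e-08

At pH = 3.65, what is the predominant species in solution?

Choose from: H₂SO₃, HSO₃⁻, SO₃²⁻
HSO₃⁻

pKa1 = 1.77, pKa2 = 7.19. Each pKa is the crossover between adjacent species; pH = 3.65 lies in the region where HSO₃⁻ predominates.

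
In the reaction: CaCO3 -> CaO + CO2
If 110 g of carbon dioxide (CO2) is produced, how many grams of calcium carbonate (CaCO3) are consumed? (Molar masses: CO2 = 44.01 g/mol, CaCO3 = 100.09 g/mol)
Moles of CO2 = 110 g ÷ 44.01 g/mol = 2.49943 mol
Mole ratio: 1 mol CaCO3 / 1 mol CO2
Moles of CaCO3 = 2.49943 × (1/1) = 2.49943 mol
Mass of CaCO3 = 2.49943 mol × 100.09 g/mol = 250.2 g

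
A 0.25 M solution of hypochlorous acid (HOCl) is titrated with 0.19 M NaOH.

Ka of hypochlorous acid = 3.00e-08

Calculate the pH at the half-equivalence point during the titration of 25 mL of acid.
pH = pKa = 7.52

At the half-equivalence point, [HA] = [A⁻], so by Henderson–Hasselbalch pH = pKa + log(1) = pKa.
pKa = −log(3.00e-08) = 7.52.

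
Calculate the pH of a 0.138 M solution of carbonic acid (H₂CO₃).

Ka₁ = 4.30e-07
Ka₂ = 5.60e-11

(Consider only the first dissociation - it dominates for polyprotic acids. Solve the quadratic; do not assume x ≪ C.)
pH = 3.61

x² + Ka₁·x − Ka₁·C = 0 with Ka₁ = 4.30e-07, C = 0.138.
x = (−Ka₁ + √(Ka₁² + 4·Ka₁·C))/2 = 2.4338e-04 M, so pH = 3.61.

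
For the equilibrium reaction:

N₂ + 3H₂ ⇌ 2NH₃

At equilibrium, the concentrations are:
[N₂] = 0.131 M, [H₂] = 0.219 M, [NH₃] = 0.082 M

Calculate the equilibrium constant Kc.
K_c = 4.8868

Kc = ([NH₃]^2) / ([N₂] × [H₂]^3)
   = ((0.082)^2) / ((0.131)·(0.219)^3)
   = 0.006724 / 0.001376 = 4.8868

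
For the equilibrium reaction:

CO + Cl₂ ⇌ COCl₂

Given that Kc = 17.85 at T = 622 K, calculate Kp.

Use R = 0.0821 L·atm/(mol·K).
K_p = 0.3495

Δn = (moles gaseous products) − (moles gaseous reactants) = -1
T = 622 K; RT = 0.0821 × 622 = 51.0662
Kp = Kc·(RT)^Δn = 17.85 × (51.0662)^-1 = 17.85 × 0.0195824 = 0.3495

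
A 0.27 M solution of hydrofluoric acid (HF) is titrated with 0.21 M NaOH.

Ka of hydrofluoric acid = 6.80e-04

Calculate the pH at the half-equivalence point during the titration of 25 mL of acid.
pH = pKa = 3.17

At the half-equivalence point, [HA] = [A⁻], so by Henderson–Hasselbalch pH = pKa + log(1) = pKa.
pKa = −log(6.80e-04) = 3.17.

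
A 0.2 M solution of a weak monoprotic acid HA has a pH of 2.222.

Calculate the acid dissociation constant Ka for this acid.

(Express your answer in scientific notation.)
K_a = 1.85e-04

[H⁺] = 10^(−pH) = 10^(−2.222) = 5.998e-03 M. For HA ⇌ H⁺ + A⁻, Ka = x²/(C − x) = (5.998e-03)²/(0.2 − 5.998e-03) = 1.85e-04.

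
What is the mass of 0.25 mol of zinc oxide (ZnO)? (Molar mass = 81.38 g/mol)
Mass = 0.25 mol × 81.38 g/mol = 20.34 g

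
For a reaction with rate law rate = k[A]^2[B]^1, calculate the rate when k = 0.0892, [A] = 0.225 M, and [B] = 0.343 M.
0.001549 M/s

rate = k·[A]^2·[B]^1 = 0.0892·(0.225)^2·(0.343)^1 = 0.0892·0.050625·0.343 = 0.001549 M/s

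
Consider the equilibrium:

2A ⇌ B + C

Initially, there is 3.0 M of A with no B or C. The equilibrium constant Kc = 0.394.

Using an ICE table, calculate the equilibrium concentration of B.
[B] = 0.835 M

ICE: [A] = 3.0 − 2x, [B] = [C] = x.
Kc = x²/(3.0 − 2x)² = 0.394 ⇒ √Kc = x/(3.0 − 2x).
x = √0.394·3.0/(1 + 2√0.394) = 0.62769·3.0/2.2554 = 0.83493.
[B] = x = 0.835 M.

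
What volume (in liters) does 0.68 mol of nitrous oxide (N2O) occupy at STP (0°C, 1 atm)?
At STP, 1 mol of gas occupies 22.4 L
Volume = 0.68 mol × 22.4 L/mol = 15.23 L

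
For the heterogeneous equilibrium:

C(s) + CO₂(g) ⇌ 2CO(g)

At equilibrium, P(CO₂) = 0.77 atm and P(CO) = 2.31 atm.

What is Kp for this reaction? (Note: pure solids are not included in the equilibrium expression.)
K_p = 6.930

Solid C is excluded.
Kp = P(CO)²/P(CO₂) = (2.31)²/0.77 = 5.336/0.77 = 6.930.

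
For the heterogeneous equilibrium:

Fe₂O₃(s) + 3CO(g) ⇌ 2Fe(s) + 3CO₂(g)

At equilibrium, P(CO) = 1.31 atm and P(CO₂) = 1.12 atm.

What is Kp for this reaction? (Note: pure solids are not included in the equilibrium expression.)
K_p = 0.625

Solids (Fe₂O₃, Fe) are excluded.
Kp = P(CO₂)³/P(CO)³ = (1.12)³/(1.31)³ = 1.405/2.248 = 0.625.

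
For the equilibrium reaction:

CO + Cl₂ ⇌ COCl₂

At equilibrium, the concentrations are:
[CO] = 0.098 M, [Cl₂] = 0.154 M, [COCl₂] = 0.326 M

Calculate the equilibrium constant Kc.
K_c = 21.6008

Kc = ([COCl₂]) / ([CO] × [Cl₂])
   = ((0.326)) / ((0.098)·(0.154))
   = 0.326 / 0.015092 = 21.6008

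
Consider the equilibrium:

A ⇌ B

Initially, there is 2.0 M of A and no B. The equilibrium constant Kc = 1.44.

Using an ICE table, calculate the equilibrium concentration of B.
[B] = 1.180 M

ICE: [A] = 2.0 − x, [B] = x.
Kc = x/(2.0 − x) = 1.44 ⇒ x = 1.44·2.0/(1 + 1.44) = 2.88/2.44 = 1.18.
[B] = x = 1.180 M.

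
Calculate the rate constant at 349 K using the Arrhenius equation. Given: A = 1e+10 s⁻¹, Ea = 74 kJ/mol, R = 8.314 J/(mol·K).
8.40e-02 s⁻¹

k = A·exp(-Ea/(R·T)) = 1e+10·exp(-74000/(8.314·349)) = 1e+10·exp(-25.5033) = 1e+10·8.3958e-12 = 8.40e-02 s⁻¹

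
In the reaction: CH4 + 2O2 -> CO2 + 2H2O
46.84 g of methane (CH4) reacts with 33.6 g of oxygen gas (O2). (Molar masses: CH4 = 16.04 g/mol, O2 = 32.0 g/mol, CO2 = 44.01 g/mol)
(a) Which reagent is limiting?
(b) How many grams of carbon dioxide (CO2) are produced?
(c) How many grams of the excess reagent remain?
(a) O2, (b) 23.11 g, (c) 38.42 g

Moles of CH4 = 46.84 g ÷ 16.04 g/mol = 2.9202 mol
Moles of O2 = 33.6 g ÷ 32.0 g/mol = 1.05 mol
Moles ÷ coefficient: CH4: 2.9202/1 = 2.92, O2: 1.05/2 = 0.525
(a) O2 has the smaller value, so O2 is the limiting reagent.
(b) Moles of CO2 = 1.05 mol O2 × (1/2) = 0.525 mol; mass = 0.525 mol × 44.01 g/mol = 23.11 g
(c) CH4 consumed = 1.05 × (1/2) = 0.525 mol; remaining = 2.9202 − 0.525 = 2.3952 mol; mass = 2.3952 mol × 16.04 g/mol = 38.42 g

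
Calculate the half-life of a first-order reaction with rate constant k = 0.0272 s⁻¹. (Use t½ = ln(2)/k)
25.48 s

t½ = ln(2)/k = 0.6931/0.0272 = 25.48 s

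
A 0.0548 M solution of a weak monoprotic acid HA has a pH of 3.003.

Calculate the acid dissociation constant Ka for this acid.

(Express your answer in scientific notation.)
K_a = 1.83e-05

[H⁺] = 10^(−pH) = 10^(−3.003) = 9.931e-04 M. For HA ⇌ H⁺ + A⁻, Ka = x²/(C − x) = (9.931e-04)²/(0.0548 − 9.931e-04) = 1.83e-05.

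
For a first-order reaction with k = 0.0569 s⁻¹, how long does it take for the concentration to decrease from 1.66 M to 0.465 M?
22.36 s

From ln[A] = ln[A]₀ - k·t: t = ln([A]₀/[A])/k = ln(1.66/0.465)/0.0569 = ln(3.5699)/0.0569 = 1.2725/0.0569 = 22.36 s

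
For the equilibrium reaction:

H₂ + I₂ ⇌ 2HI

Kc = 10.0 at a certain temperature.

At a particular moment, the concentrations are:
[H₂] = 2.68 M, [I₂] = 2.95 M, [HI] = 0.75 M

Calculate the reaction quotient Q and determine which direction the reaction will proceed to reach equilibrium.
Q = 0.071, Q < K, reaction proceeds forward (toward products)

Q = ([HI]^2) / ([H₂] × [I₂])
  = ((0.75)^2) / ((2.68)·(2.95)) = 0.5625/7.906 = 0.07115
Since Q = 0.07115 < Kc = 10.0, the reaction proceeds forward (toward products) to reach equilibrium.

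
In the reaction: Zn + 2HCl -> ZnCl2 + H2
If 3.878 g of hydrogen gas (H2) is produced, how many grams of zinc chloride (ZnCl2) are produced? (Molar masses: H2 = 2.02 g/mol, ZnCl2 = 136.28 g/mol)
Moles of H2 = 3.878 g ÷ 2.02 g/mol = 1.9198 mol
Mole ratio: 1 mol ZnCl2 / 1 mol H2
Moles of ZnCl2 = 1.9198 × (1/1) = 1.9198 mol
Mass of ZnCl2 = 1.9198 mol × 136.28 g/mol = 261.6 g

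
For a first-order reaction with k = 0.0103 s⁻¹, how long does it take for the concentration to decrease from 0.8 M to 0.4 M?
67.30 s

From ln[A] = ln[A]₀ - k·t: t = ln([A]₀/[A])/k = ln(0.8/0.4)/0.0103 = ln(2.0000)/0.0103 = 0.6931/0.0103 = 67.30 s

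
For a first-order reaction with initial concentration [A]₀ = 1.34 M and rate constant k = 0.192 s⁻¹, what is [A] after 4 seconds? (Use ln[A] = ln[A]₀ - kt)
0.6217 M

ln[A] = ln[A]₀ - k·t = ln(1.34) - (0.192)·(4) = 0.2927 - 0.7680 = -0.4753
[A] = e^(-0.4753) = 0.6217 M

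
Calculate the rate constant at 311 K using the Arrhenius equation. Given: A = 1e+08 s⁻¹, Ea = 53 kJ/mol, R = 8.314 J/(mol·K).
1.25e-01 s⁻¹

k = A·exp(-Ea/(R·T)) = 1e+08·exp(-53000/(8.314·311)) = 1e+08·exp(-20.4977) = 1e+08·1.2530e-09 = 1.25e-01 s⁻¹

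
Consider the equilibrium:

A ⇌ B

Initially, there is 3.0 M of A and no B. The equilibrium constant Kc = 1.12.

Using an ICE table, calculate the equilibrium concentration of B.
[B] = 1.585 M

ICE: [A] = 3.0 − x, [B] = x.
Kc = x/(3.0 − x) = 1.12 ⇒ x = 1.12·3.0/(1 + 1.12) = 3.36/2.12 = 1.585.
[B] = x = 1.585 M.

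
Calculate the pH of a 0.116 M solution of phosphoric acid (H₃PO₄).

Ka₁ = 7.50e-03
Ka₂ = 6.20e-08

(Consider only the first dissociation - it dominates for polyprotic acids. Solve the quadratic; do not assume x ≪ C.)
pH = 1.59

x² + Ka₁·x − Ka₁·C = 0 with Ka₁ = 7.50e-03, C = 0.116.
x = (−Ka₁ + √(Ka₁² + 4·Ka₁·C))/2 = 2.5983e-02 M, so pH = 1.59.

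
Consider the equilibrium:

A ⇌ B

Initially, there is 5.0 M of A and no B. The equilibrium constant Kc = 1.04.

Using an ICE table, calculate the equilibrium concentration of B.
[B] = 2.549 M

ICE: [A] = 5.0 − x, [B] = x.
Kc = x/(5.0 − x) = 1.04 ⇒ x = 1.04·5.0/(1 + 1.04) = 5.2/2.04 = 2.549.
[B] = x = 2.549 M.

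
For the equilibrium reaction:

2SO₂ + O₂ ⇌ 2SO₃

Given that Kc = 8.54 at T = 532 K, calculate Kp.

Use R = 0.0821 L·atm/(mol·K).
K_p = 0.1955

Δn = (moles gaseous products) − (moles gaseous reactants) = -1
T = 532 K; RT = 0.0821 × 532 = 43.6772
Kp = Kc·(RT)^Δn = 8.54 × (43.6772)^-1 = 8.54 × 0.0228952 = 0.1955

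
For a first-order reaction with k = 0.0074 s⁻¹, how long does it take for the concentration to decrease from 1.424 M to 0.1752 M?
283.15 s

From ln[A] = ln[A]₀ - k·t: t = ln([A]₀/[A])/k = ln(1.424/0.1752)/0.0074 = ln(8.1279)/0.0074 = 2.0953/0.0074 = 283.15 s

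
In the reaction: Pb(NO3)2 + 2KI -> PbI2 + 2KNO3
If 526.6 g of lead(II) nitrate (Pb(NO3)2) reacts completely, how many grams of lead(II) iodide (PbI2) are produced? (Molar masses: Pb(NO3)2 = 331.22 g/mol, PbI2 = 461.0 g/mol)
Moles of Pb(NO3)2 = 526.6 g ÷ 331.22 g/mol = 1.58988 mol
Mole ratio: 1 mol PbI2 / 1 mol Pb(NO3)2
Moles of PbI2 = 1.58988 × (1/1) = 1.58988 mol
Mass of PbI2 = 1.58988 mol × 461.0 g/mol = 732.9 g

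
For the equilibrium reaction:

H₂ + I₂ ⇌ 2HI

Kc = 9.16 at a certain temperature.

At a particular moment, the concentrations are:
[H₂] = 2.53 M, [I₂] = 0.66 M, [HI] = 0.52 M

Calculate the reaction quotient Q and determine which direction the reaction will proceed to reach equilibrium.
Q = 0.162, Q < K, reaction proceeds forward (toward products)

Q = ([HI]^2) / ([H₂] × [I₂])
  = ((0.52)^2) / ((2.53)·(0.66)) = 0.2704/1.6698 = 0.1619
Since Q = 0.1619 < Kc = 9.16, the reaction proceeds forward (toward products) to reach equilibrium.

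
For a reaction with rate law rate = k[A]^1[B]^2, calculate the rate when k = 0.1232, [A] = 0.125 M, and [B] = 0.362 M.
0.002018 M/s

rate = k·[A]^1·[B]^2 = 0.1232·(0.125)^1·(0.362)^2 = 0.1232·0.125·0.131044 = 0.002018 M/s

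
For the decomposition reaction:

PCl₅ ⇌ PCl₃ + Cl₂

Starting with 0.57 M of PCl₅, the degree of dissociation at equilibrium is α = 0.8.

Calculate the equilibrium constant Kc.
K_c = 1.8240

x = α·[A]₀ = 0.8 × 0.57 = 0.456 M dissociated.
At eq: [PCl₅] = 0.57 − 0.456 = 0.114 M; [PCl₃] = [Cl₂] = x = 0.456 M.
Kc = [PCl₃][Cl₂]/[PCl₅] = (0.456)²/0.114 = 1.824.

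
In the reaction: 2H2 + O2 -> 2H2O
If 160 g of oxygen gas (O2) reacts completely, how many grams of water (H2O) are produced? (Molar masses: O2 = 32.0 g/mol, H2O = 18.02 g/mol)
Moles of O2 = 160 g ÷ 32.0 g/mol = 5 mol
Mole ratio: 2 mol H2O / 1 mol O2
Moles of H2O = 5 × (2/1) = 10 mol
Mass of H2O = 10 mol × 18.02 g/mol = 180.2 g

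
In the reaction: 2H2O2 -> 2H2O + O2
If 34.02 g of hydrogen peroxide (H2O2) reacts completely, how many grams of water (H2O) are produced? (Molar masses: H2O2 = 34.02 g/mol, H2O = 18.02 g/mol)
Moles of H2O2 = 34.02 g ÷ 34.02 g/mol = 1 mol
Mole ratio: 2 mol H2O / 2 mol H2O2
Moles of H2O = 1 × (2/2) = 1 mol
Mass of H2O = 1 mol × 18.02 g/mol = 18.02 g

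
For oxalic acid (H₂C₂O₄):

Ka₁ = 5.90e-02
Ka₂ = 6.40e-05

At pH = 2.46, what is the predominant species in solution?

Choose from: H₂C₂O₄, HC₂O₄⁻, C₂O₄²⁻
HC₂O₄⁻

pKa1 = 1.23, pKa2 = 4.19. Each pKa is the crossover between adjacent species; pH = 2.46 lies in the region where HC₂O₄⁻ predominates.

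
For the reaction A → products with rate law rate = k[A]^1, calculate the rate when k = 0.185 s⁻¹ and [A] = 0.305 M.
0.05642 M/s

rate = k·[A]^1 = 0.185·(0.305)^1 = 0.185·0.305 = 0.05642 M/s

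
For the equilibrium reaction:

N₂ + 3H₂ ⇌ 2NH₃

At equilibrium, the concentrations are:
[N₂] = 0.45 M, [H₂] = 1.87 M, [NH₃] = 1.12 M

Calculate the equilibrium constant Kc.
K_c = 0.4263

Kc = ([NH₃]^2) / ([N₂] × [H₂]^3)
   = ((1.12)^2) / ((0.45)·(1.87)^3)
   = 1.2544 / 2.9426 = 0.4263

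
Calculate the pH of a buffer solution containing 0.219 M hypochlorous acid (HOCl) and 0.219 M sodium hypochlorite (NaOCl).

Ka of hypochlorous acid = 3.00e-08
pH = 7.52

pKa = -log(3.00e-08) = 7.52. pH = pKa + log([A⁻]/[HA]) = 7.52 + log(0.219/0.219)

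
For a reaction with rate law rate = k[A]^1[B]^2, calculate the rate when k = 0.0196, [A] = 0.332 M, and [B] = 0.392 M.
0.0009999 M/s

rate = k·[A]^1·[B]^2 = 0.0196·(0.332)^1·(0.392)^2 = 0.0196·0.332·0.153664 = 0.0009999 M/s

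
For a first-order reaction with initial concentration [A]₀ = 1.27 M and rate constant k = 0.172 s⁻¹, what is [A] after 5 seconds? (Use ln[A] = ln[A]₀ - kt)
0.5374 M

ln[A] = ln[A]₀ - k·t = ln(1.27) - (0.172)·(5) = 0.2390 - 0.8600 = -0.6210
[A] = e^(-0.6210) = 0.5374 M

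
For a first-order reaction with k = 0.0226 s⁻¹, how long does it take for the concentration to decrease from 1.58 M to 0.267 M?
78.67 s

From ln[A] = ln[A]₀ - k·t: t = ln([A]₀/[A])/k = ln(1.58/0.267)/0.0226 = ln(5.9176)/0.0226 = 1.7779/0.0226 = 78.67 s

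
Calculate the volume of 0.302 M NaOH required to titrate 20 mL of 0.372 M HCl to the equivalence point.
V_{base} = 24.6 mL

At equivalence: moles acid = moles base.
moles HCl = 0.372 M × 0.02 L = 0.00744 mol
V_NaOH = 0.00744 mol ÷ 0.302 M = 0.02464 L = 24.6 mL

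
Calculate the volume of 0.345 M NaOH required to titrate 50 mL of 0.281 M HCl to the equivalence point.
V_{base} = 40.7 mL

At equivalence: moles acid = moles base.
moles HCl = 0.281 M × 0.05 L = 0.01405 mol
V_NaOH = 0.01405 mol ÷ 0.345 M = 0.04072 L = 40.7 mL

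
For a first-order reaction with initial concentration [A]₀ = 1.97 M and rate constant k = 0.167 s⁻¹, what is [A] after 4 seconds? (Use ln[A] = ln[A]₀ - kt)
1.0101 M

ln[A] = ln[A]₀ - k·t = ln(1.97) - (0.167)·(4) = 0.6780 - 0.6680 = 0.0100
[A] = e^(0.0100) = 1.0101 M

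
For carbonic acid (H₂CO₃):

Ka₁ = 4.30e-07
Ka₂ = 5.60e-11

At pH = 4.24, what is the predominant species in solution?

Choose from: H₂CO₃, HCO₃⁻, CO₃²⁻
H₂CO₃

pKa1 = 6.37, pKa2 = 10.25. Each pKa is the crossover between adjacent species; pH = 4.24 lies in the region where H₂CO₃ predominates.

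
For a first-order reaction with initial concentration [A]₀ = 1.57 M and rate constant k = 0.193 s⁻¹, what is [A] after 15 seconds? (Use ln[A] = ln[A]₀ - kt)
0.0868 M

ln[A] = ln[A]₀ - k·t = ln(1.57) - (0.193)·(15) = 0.4511 - 2.8950 = -2.4439
[A] = e^(-2.4439) = 0.0868 M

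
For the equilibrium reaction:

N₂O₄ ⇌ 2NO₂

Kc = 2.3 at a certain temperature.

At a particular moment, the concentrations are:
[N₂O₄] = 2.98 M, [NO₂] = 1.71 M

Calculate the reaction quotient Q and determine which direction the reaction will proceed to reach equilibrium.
Q = 0.981, Q < K, reaction proceeds forward (toward products)

Q = ([NO₂]^2) / ([N₂O₄])
  = ((1.71)^2) / ((2.98)) = 2.9241/2.98 = 0.9812
Since Q = 0.9812 < Kc = 2.3, the reaction proceeds forward (toward products) to reach equilibrium.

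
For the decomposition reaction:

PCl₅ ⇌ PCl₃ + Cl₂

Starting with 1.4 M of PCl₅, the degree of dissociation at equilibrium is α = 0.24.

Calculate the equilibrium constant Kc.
K_c = 0.1061

x = α·[A]₀ = 0.24 × 1.4 = 0.336 M dissociated.
At eq: [PCl₅] = 1.4 − 0.336 = 1.064 M; [PCl₃] = [Cl₂] = x = 0.336 M.
Kc = [PCl₃][Cl₂]/[PCl₅] = (0.336)²/1.064 = 0.1061.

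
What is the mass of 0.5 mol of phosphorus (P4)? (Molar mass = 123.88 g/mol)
Mass = 0.5 mol × 123.88 g/mol = 61.94 g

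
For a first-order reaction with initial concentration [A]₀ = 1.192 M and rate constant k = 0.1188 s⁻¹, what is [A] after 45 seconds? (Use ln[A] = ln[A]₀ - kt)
0.0057 M

ln[A] = ln[A]₀ - k·t = ln(1.192) - (0.1188)·(45) = 0.1756 - 5.3460 = -5.1704
[A] = e^(-5.1704) = 0.0057 M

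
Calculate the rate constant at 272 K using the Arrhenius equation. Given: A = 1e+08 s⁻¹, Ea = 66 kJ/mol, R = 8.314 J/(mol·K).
2.11e-05 s⁻¹

k = A·exp(-Ea/(R·T)) = 1e+08·exp(-66000/(8.314·272)) = 1e+08·exp(-29.1854) = 1e+08·2.1133e-13 = 2.11e-05 s⁻¹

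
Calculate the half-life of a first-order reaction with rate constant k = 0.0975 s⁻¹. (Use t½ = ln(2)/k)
7.11 s

t½ = ln(2)/k = 0.6931/0.0975 = 7.11 s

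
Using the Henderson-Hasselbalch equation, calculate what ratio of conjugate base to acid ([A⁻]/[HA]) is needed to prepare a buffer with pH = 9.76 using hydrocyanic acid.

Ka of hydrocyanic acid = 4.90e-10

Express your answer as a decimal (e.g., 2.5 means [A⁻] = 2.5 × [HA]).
[A⁻]/[HA] = 2.820

pKa = −log(4.90e-10) = 9.3098. pH = pKa + log([A⁻]/[HA]). 9.76 = 9.3098 + log(ratio). log(ratio) = 9.76 − 9.3098 = 0.4502. ratio = 10^(0.4502) = 2.820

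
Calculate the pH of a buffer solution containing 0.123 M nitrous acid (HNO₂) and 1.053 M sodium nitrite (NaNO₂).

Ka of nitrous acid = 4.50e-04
pH = 4.28

pKa = -log(4.50e-04) = 3.35. pH = pKa + log([A⁻]/[HA]) = 3.35 + log(1.053/0.123)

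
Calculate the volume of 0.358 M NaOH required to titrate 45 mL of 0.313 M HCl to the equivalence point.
V_{base} = 39.3 mL

At equivalence: moles acid = moles base.
moles HCl = 0.313 M × 0.045 L = 0.014085 mol
V_NaOH = 0.014085 mol ÷ 0.358 M = 0.03934 L = 39.3 mL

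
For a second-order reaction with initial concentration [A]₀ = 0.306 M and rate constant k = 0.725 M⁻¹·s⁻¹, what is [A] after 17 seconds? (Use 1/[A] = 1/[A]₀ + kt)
0.0641 M

1/[A] = 1/[A]₀ + k·t = 1/0.306 + (0.725)·(17) = 3.2680 + 12.3250 = 15.5930
[A] = 1/15.5930 = 0.0641 M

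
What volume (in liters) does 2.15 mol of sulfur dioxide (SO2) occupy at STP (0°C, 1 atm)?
At STP, 1 mol of gas occupies 22.4 L
Volume = 2.15 mol × 22.4 L/mol = 48.16 L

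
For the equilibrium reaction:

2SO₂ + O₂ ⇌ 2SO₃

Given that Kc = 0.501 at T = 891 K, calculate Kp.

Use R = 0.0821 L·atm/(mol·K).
K_p = 0.0068

Δn = (moles gaseous products) − (moles gaseous reactants) = -1
T = 891 K; RT = 0.0821 × 891 = 73.1511
Kp = Kc·(RT)^Δn = 0.501 × (73.1511)^-1 = 0.501 × 0.0136703 = 0.0068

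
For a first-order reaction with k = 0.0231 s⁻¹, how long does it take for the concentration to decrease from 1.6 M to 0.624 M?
40.76 s

From ln[A] = ln[A]₀ - k·t: t = ln([A]₀/[A])/k = ln(1.6/0.624)/0.0231 = ln(2.5641)/0.0231 = 0.9416/0.0231 = 40.76 s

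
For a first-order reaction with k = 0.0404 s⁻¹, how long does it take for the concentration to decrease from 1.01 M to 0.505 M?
17.16 s

From ln[A] = ln[A]₀ - k·t: t = ln([A]₀/[A])/k = ln(1.01/0.505)/0.0404 = ln(2.0000)/0.0404 = 0.6931/0.0404 = 17.16 s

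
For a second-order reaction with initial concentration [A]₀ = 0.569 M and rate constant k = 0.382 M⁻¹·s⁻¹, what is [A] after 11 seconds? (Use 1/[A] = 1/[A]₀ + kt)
0.1678 M

1/[A] = 1/[A]₀ + k·t = 1/0.569 + (0.382)·(11) = 1.7575 + 4.2020 = 5.9595
[A] = 1/5.9595 = 0.1678 M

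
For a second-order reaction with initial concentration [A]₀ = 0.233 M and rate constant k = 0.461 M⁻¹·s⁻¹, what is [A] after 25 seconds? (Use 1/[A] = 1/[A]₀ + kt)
0.0632 M

1/[A] = 1/[A]₀ + k·t = 1/0.233 + (0.461)·(25) = 4.2918 + 11.5250 = 15.8168
[A] = 1/15.8168 = 0.0632 M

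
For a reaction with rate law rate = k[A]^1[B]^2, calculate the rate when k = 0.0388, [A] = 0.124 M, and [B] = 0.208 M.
0.0002082 M/s

rate = k·[A]^1·[B]^2 = 0.0388·(0.124)^1·(0.208)^2 = 0.0388·0.124·0.043264 = 0.0002082 M/s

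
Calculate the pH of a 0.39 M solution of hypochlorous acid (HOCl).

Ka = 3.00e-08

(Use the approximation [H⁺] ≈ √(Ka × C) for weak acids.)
pH = 3.97

[H⁺] = √(Ka × C) = √(3.00e-08 × 0.39) = 1.0817e-04. pH = -log(1.0817e-04)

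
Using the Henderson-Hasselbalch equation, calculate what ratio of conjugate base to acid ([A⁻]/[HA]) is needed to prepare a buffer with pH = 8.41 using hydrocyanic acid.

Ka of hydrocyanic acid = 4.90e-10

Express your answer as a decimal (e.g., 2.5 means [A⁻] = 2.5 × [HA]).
[A⁻]/[HA] = 0.126

pKa = −log(4.90e-10) = 9.3098. pH = pKa + log([A⁻]/[HA]). 8.41 = 9.3098 + log(ratio). log(ratio) = 8.41 − 9.3098 = -0.8998. ratio = 10^(-0.8998) = 0.126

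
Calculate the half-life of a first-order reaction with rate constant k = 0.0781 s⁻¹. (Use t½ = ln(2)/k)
8.88 s

t½ = ln(2)/k = 0.6931/0.0781 = 8.88 s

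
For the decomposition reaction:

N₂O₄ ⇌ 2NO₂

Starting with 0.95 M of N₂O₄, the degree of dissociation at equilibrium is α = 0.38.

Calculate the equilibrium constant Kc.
K_c = 0.8850

x = α·[A]₀ = 0.38 × 0.95 = 0.361 M dissociated.
At eq: [N₂O₄] = 0.95 − 0.361 = 0.589 M; [NO₂] = 2x = 0.722 M.
Kc = [NO₂]²/[N₂O₄] = (0.722)²/0.589 = 0.885.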